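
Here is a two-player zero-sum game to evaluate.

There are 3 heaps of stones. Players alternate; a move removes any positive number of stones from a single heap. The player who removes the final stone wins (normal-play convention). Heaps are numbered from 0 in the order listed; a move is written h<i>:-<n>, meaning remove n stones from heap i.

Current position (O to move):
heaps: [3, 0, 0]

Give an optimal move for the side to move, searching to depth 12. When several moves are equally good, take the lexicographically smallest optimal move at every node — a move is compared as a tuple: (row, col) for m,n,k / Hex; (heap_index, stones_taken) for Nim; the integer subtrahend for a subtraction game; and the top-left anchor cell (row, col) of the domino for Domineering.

p1 O@[(3,0,0)]: h0:-1[(2,0,0)]-1 h0:-2[(1,0,0)]-1 h0:-3[(0,0,0)]+1*
p2 X@[(0,0,0)] terminal -1; root [(3,0,0)] d12

O's best at [(3,0,0)]: h0:-3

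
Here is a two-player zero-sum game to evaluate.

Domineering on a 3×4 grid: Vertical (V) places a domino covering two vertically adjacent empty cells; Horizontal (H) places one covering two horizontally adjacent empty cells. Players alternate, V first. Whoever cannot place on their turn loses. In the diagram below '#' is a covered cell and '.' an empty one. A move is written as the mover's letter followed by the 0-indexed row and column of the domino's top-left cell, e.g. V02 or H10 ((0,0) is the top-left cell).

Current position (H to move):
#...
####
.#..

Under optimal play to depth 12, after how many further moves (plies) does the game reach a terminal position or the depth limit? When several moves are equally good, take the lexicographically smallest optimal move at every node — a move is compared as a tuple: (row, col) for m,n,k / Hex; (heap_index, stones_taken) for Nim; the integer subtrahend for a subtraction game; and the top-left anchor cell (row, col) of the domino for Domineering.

ply 1, H at #.../####/.#.. | H01=+1→###./####/.#..*; H02=+1→#.##/####/.#..; H22=+1→#.../####/.###
ply 2: ###./####/.#.. is terminal -1 (V); from #.../####/.#.. depth 12

PV length from [#.../####/.#..]: 1 ply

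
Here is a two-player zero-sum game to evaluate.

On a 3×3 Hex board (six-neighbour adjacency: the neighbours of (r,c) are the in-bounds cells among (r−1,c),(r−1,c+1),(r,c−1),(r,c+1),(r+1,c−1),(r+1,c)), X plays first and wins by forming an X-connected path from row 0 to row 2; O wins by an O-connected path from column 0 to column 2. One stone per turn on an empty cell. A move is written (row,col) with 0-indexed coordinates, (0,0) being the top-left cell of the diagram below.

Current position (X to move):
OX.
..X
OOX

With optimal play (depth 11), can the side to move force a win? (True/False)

p1 X@[OX./..X/OOX]: (0,2)[OXX/..X/OOX]+1* (1,0)[OX./X.X/OOX]+1 (1,1)[OX./.XX/OOX]+1
p2 O@[OXX/..X/OOX] terminal -1; root [OX./..X/OOX] d11

X winning at [OX./..X/OOX]: True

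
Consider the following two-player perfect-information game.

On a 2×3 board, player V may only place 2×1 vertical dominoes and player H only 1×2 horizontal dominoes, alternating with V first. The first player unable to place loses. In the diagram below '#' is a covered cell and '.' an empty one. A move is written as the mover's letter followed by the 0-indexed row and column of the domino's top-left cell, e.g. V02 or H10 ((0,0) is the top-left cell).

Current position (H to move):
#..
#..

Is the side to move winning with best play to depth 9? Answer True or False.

H winning at [#../#..]: True

ply 1, H at #../#.. | H01=+1→###/#..*; H11=+1→#../###
ply 2: ###/#.. is terminal -1 (V); from #../#.. depth 9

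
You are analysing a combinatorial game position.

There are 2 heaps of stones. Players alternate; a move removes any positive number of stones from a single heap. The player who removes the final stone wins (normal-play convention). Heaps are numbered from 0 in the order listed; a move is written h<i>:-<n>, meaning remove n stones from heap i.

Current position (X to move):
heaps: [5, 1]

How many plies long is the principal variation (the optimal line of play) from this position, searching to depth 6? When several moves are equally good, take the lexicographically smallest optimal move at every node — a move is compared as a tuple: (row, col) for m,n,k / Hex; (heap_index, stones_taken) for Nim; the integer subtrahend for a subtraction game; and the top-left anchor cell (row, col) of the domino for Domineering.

PV length from [(5,1)]: 3 plies

ply 1, X at (5,1) | h0:-1=-1→(4,1); h0:-2=-1→(3,1); h0:-3=-1→(2,1); h0:-4=+1→(1,1)*; h0:-5=-1→(0,1); h1:-1=-1→(5,0)
ply 2, O at (1,1) | h0:-1=-1→(0,1)*; h1:-1=-1→(1,0)
ply 3, X at (0,1) | h1:-1=+1→(0,0)*
ply 4: (0,0) is terminal -1 (O); from (5,1) depth 6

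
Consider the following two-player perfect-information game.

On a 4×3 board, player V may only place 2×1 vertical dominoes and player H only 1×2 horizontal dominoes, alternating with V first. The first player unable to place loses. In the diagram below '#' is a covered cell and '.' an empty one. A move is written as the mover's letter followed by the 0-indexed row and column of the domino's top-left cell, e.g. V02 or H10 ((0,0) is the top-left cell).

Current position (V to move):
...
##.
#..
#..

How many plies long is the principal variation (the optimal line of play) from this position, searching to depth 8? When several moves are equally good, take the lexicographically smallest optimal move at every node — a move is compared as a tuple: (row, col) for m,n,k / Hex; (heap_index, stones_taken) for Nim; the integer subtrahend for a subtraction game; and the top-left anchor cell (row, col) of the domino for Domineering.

PV length from [.../##./#../#..]: 3 plies

p1 V@[.../##./#../#..]: V02[..#/###/#../#..]-1 V12[.../###/#.#/#..]-1 V21[.../##./##./##.]+1* V22[.../##./#.#/#.#]+1
p2 H@[.../##./##./##.]: H00[##./##./##./##.]-1* H01[.##/##./##./##.]-1
p3 V@[##./##./##./##.]: V02[###/###/##./##.]+1* V12[##./###/###/##.]+1 V22[##./##./###/###]+1
p4 H@[###/###/##./##.] terminal -1; root [.../##./#../#..] d8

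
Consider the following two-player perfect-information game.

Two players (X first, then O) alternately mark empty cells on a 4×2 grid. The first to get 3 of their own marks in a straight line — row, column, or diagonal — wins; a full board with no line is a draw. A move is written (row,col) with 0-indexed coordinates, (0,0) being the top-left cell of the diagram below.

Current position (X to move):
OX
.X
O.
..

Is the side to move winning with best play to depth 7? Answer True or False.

ply 1, X at OX/.X/O./.. | (1,0)=+0→OX/XX/O./..; (2,1)=+1→OX/.X/OX/..*; (3,0)=-1→OX/.X/O./X.; (3,1)=-1→OX/.X/O./.X
ply 2: OX/.X/OX/.. is terminal -1 (O); from OX/.X/O./.. depth 7

X winning at [OX/.X/O./..]: True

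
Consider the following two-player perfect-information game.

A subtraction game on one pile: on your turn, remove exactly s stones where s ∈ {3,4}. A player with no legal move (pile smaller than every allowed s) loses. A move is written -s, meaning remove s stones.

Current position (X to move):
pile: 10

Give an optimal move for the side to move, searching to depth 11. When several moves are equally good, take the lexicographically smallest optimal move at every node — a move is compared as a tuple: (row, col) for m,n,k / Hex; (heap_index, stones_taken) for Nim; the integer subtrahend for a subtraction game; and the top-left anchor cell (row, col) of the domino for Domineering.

X's best at [10]: -3

[10] X move#1: -3:+1/7*, -4:-1/6
[7] O move#2: -3:-1/4*, -4:-1/3
[4] X move#3: -3:+1/1*, -4:+1/0
[1] end (terminal -1, O#4); searched 10 to 11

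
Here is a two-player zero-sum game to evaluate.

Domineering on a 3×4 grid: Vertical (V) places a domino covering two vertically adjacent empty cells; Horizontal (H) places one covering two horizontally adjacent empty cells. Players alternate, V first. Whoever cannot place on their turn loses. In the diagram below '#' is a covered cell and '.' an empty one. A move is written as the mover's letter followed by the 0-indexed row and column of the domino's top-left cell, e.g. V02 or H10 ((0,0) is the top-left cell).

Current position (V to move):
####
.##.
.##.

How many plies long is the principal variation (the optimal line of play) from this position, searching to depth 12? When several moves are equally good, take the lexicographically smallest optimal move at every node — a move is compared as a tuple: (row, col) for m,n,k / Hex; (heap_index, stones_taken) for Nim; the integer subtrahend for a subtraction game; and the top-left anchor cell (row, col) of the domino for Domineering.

p1 V@[####/.##./.##.]: V10[####/###./###.]+1* V13[####/.###/.###]+1
p2 H@[####/###./###.] terminal -1; root [####/.##./.##.] d12

PV length from [####/.##./.##.]: 1 ply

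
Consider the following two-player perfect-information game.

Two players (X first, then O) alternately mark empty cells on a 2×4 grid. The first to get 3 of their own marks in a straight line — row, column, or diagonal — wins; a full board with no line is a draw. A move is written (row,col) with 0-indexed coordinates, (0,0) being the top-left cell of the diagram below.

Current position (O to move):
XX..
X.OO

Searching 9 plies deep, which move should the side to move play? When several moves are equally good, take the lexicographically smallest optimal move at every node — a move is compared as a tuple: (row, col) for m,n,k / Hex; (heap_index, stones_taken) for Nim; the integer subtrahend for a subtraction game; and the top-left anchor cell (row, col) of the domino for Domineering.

ply 1, O at XX../X.OO | (0,2)=+0→XXO./X.OO; (0,3)=-1→XX.O/X.OO; (1,1)=+1→XX../XOOO*
ply 2: XX../XOOO is terminal -1 (X); from XX../X.OO depth 9

O's best at [XX../X.OO]: (1,1)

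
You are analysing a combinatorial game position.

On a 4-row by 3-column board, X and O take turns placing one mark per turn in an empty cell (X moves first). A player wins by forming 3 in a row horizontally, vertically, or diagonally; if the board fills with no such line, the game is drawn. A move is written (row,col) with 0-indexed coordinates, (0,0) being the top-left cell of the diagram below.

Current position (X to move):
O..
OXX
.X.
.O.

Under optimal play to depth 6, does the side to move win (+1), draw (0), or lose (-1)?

[O../OXX/.X./.O.] X move#1: (0,1):+1/OX./OXX/.X./.O.*, (0,2):-1/O.X/OXX/.X./.O., (2,0):+1/O../OXX/XX./.O., (2,2):-1/O../OXX/.XX/.O., (3,0):+1/O../OXX/.X./XO., (3,2):-1/O../OXX/.X./.OX
[OX./OXX/.X./.O.] end (terminal -1, O#2); searched O../OXX/.X./.O. to 6

value(O../OXX/.X./.O., X) = +1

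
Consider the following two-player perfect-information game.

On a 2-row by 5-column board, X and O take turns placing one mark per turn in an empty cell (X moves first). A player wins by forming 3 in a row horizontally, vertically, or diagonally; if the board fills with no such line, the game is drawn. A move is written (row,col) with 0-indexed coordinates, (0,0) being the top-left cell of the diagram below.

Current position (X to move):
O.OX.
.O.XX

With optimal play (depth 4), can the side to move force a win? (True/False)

[O.OX./.O.XX] X move#1: (0,1):+0/OXOX./.O.XX, (0,4):-1/O.OXX/.O.XX, (1,0):-1/O.OX./XO.XX, (1,2):+1/O.OX./.OXXX*
[O.OX./.OXXX] end (terminal -1, O#2); searched O.OX./.O.XX to 4

X winning at [O.OX./.O.XX]: True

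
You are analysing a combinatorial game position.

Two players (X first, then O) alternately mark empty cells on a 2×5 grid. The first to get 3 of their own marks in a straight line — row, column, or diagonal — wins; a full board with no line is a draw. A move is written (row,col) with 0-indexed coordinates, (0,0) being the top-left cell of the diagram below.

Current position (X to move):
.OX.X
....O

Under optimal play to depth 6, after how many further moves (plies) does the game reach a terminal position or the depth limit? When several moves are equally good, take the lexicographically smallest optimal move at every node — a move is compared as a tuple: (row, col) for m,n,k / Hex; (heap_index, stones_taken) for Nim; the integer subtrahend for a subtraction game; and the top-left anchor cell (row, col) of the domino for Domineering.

PV length from [.OX.X/....O]: 1 ply

ply 1, X at .OX.X/....O | (0,0)=+0→XOX.X/....O; (0,3)=+1→.OXXX/....O*; (1,0)=+0→.OX.X/X...O; (1,1)=+1→.OX.X/.X..O; (1,2)=+1→.OX.X/..X.O; (1,3)=+0→.OX.X/...XO
ply 2: .OXXX/....O is terminal -1 (O); from .OX.X/....O depth 6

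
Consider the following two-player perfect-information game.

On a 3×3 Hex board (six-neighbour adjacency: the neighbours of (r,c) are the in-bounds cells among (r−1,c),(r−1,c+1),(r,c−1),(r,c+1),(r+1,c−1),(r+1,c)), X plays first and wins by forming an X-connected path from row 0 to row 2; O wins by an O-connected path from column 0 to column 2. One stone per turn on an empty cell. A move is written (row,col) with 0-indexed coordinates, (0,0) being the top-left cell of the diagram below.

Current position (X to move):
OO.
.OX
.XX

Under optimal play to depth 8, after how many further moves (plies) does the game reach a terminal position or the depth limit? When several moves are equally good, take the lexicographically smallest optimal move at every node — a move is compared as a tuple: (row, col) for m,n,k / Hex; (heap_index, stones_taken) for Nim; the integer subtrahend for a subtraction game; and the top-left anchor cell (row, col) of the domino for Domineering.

PV length from [OO./.OX/.XX]: 1 ply

p1 X@[OO./.OX/.XX]: (0,2)[OOX/.OX/.XX]+1* (1,0)[OO./XOX/.XX]-1 (2,0)[OO./.OX/XXX]-1
p2 O@[OOX/.OX/.XX] terminal -1; root [OO./.OX/.XX] d8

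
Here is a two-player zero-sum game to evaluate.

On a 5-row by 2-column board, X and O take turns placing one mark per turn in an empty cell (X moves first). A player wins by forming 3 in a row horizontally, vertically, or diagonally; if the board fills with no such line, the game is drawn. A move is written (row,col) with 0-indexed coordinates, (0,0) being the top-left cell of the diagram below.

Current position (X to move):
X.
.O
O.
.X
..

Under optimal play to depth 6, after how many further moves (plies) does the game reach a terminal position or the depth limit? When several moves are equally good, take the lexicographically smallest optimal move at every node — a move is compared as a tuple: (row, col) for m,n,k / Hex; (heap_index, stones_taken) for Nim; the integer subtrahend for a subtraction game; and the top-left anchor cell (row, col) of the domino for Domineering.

[X./.O/O./.X/..] X move#1: (0,1):-1/XX/.O/O./.X/.., (1,0):+0/X./XO/O./.X/..*, (2,1):+0/X./.O/OX/.X/.., (3,0):+0/X./.O/O./XX/.., (4,0):+0/X./.O/O./.X/X., (4,1):-1/X./.O/O./.X/.X
[X./XO/O./.X/..] O move#2: (0,1):+0/XO/XO/O./.X/..*, (2,1):+0/X./XO/OO/.X/.., (3,0):+0/X./XO/O./OX/.., (4,0):+0/X./XO/O./.X/O., (4,1):+0/X./XO/O./.X/.O
[XO/XO/O./.X/..] X move#3: (2,1):+0/XO/XO/OX/.X/..*, (3,0):-1/XO/XO/O./XX/.., (4,0):-1/XO/XO/O./.X/X., (4,1):-1/XO/XO/O./.X/.X
[XO/XO/OX/.X/..] O move#4: (3,0):-1/XO/XO/OX/OX/.., (4,0):-1/XO/XO/OX/.X/O., (4,1):+0/XO/XO/OX/.X/.O*
[XO/XO/OX/.X/.O] X move#5: (3,0):+0/XO/XO/OX/XX/.O*, (4,0):+0/XO/XO/OX/.X/XO
[XO/XO/OX/XX/.O] O move#6: (4,0):+0/XO/XO/OX/XX/OO*
[XO/XO/OX/XX/OO] end (terminal +0, X#7); searched X./.O/O./.X/.. to 6

PV length from [X./.O/O./.X/..]: 6 plies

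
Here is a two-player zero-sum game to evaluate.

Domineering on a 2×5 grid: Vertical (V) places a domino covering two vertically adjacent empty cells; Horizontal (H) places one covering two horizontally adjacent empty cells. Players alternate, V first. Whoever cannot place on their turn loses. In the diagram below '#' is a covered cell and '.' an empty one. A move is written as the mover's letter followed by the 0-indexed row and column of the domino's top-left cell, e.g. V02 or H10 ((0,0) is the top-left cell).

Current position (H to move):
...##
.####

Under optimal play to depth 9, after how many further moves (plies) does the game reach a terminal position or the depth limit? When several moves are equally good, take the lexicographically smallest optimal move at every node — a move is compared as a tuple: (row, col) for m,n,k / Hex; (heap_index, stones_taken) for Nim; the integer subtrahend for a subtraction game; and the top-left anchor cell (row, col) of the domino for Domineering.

PV length from [...##/.####]: 1 ply

p1 H@[...##/.####]: H00[##.##/.####]+1* H01[.####/.####]-1
p2 V@[##.##/.####] terminal -1; root [...##/.####] d9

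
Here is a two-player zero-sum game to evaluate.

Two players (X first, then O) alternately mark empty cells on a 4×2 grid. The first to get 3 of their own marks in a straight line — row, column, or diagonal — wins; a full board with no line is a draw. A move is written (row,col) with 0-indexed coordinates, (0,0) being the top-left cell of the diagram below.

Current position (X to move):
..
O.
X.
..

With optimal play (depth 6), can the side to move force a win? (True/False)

X winning at [../O./X./..]: False

ply 1, X at ../O./X./.. | (0,0)=+0→X./O./X./..*; (0,1)=+0→.X/O./X./..; (1,1)=+0→../OX/X./..; (2,1)=+0→../O./XX/..; (3,0)=+0→../O./X./X.; (3,1)=+0→../O./X./.X
ply 2, O at X./O./X./.. | (0,1)=+0→XO/O./X./..*; (1,1)=+0→X./OO/X./..; (2,1)=+0→X./O./XO/..; (3,0)=+0→X./O./X./O.; (3,1)=+0→X./O./X./.O
ply 3, X at XO/O./X./.. | (1,1)=+0→XO/OX/X./..*; (2,1)=+0→XO/O./XX/..; (3,0)=+0→XO/O./X./X.; (3,1)=+0→XO/O./X./.X
ply 4, O at XO/OX/X./.. | (2,1)=+0→XO/OX/XO/..*; (3,0)=+0→XO/OX/X./O.; (3,1)=+0→XO/OX/X./.O
ply 5, X at XO/OX/XO/.. | (3,0)=+0→XO/OX/XO/X.*; (3,1)=+0→XO/OX/XO/.X
ply 6, O at XO/OX/XO/X. | (3,1)=+0→XO/OX/XO/XO*
ply 7: XO/OX/XO/XO is terminal +0 (X); from ../O./X./.. depth 6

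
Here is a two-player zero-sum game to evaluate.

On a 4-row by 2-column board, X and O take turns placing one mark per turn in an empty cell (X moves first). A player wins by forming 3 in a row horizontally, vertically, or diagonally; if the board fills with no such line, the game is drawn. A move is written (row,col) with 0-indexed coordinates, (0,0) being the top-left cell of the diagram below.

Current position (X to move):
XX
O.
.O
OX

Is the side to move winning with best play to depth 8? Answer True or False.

ply 1, X at XX/O./.O/OX | (1,1)=-1→XX/OX/.O/OX; (2,0)=+0→XX/O./XO/OX*
ply 2, O at XX/O./XO/OX | (1,1)=+0→XX/OO/XO/OX*
ply 3: XX/OO/XO/OX is terminal +0 (X); from XX/O./.O/OX depth 8

X winning at [XX/O./.O/OX]: False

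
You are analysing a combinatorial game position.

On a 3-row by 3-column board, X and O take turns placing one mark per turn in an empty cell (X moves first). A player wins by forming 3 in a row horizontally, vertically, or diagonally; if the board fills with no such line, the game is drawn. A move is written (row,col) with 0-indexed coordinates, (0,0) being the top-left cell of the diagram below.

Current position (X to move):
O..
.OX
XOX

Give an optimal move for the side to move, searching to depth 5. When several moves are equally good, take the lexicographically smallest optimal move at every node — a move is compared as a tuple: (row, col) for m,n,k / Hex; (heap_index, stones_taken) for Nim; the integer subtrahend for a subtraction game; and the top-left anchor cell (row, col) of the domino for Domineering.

X's best at [O../.OX/XOX]: (0,2)

p1 X@[O../.OX/XOX]: (0,1)[OX./.OX/XOX]+0 (0,2)[O.X/.OX/XOX]+1* (1,0)[O../XOX/XOX]-1
p2 O@[O.X/.OX/XOX] terminal -1; root [O../.OX/XOX] d5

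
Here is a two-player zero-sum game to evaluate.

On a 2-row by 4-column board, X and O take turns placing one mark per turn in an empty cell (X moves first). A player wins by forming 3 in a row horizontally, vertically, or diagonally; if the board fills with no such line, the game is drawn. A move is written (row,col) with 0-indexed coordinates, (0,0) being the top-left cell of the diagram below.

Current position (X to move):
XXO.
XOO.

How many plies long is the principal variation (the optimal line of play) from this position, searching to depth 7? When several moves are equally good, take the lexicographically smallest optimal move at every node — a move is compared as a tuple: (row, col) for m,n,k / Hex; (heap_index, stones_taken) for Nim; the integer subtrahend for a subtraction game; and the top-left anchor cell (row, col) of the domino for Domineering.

p1 X@[XXO./XOO.]: (0,3)[XXOX/XOO.]-1 (1,3)[XXO./XOOX]+0*
p2 O@[XXO./XOOX]: (0,3)[XXOO/XOOX]+0*
p3 X@[XXOO/XOOX] terminal +0; root [XXO./XOO.] d7

PV length from [XXO./XOO.]: 2 plies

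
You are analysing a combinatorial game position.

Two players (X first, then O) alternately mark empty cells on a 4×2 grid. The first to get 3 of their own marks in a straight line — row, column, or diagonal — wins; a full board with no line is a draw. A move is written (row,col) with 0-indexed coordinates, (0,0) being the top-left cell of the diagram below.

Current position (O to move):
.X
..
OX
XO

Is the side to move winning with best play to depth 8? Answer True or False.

[.X/../OX/XO] O move#1: (0,0):-1/OX/../OX/XO, (1,0):-1/.X/O./OX/XO, (1,1):+0/.X/.O/OX/XO*
[.X/.O/OX/XO] X move#2: (0,0):+0/XX/.O/OX/XO*, (1,0):+0/.X/XO/OX/XO
[XX/.O/OX/XO] O move#3: (1,0):+0/XX/OO/OX/XO*
[XX/OO/OX/XO] end (terminal +0, X#4); searched .X/../OX/XO to 8

O winning at [.X/../OX/XO]: False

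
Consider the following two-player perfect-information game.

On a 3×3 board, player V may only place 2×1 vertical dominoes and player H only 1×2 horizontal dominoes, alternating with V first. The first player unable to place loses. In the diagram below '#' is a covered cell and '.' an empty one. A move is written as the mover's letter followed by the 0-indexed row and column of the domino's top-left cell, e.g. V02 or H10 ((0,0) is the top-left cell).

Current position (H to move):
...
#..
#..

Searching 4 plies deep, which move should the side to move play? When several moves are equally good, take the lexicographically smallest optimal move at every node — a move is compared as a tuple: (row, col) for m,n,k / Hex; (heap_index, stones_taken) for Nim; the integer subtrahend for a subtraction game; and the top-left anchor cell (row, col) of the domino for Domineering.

H's best at [.../#../#..]: H11

ply 1, H at .../#../#.. | H00=-1→##./#../#..; H01=-1→.##/#../#..; H11=+1→.../###/#..*; H21=-1→.../#../###
ply 2: .../###/#.. is terminal -1 (V); from .../#../#.. depth 4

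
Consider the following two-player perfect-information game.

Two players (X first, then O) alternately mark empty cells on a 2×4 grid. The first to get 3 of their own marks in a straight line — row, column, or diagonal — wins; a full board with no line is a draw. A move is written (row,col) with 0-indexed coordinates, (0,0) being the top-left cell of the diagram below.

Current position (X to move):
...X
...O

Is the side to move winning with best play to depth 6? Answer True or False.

ply 1, X at ...X/...O | (0,0)=+0→X..X/...O*; (0,1)=+0→.X.X/...O; (0,2)=+0→..XX/...O; (1,0)=+0→...X/X..O; (1,1)=+0→...X/.X.O; (1,2)=+0→...X/..XO
ply 2, O at X..X/...O | (0,1)=+0→XO.X/...O*; (0,2)=+0→X.OX/...O; (1,0)=+0→X..X/O..O; (1,1)=+0→X..X/.O.O; (1,2)=+0→X..X/..OO
ply 3, X at XO.X/...O | (0,2)=+0→XOXX/...O*; (1,0)=+0→XO.X/X..O; (1,1)=+0→XO.X/.X.O; (1,2)=+0→XO.X/..XO
ply 4, O at XOXX/...O | (1,0)=+0→XOXX/O..O*; (1,1)=+0→XOXX/.O.O; (1,2)=+0→XOXX/..OO
ply 5, X at XOXX/O..O | (1,1)=+0→XOXX/OX.O*; (1,2)=+0→XOXX/O.XO
ply 6, O at XOXX/OX.O | (1,2)=+0→XOXX/OXOO*
ply 7: XOXX/OXOO is terminal +0 (X); from ...X/...O depth 6

X winning at [...X/...O]: False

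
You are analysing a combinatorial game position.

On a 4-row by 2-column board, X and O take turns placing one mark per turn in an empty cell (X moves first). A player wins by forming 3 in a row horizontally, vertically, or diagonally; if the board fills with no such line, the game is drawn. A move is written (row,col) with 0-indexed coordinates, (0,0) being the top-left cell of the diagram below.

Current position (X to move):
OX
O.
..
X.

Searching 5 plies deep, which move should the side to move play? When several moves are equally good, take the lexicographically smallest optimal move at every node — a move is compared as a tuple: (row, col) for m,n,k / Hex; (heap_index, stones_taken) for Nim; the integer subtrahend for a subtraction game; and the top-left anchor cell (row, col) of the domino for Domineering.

p1 X@[OX/O./../X.]: (1,1)[OX/OX/../X.]-1 (2,0)[OX/O./X./X.]+0* (2,1)[OX/O./.X/X.]-1 (3,1)[OX/O./../XX]-1
p2 O@[OX/O./X./X.]: (1,1)[OX/OO/X./X.]+0* (2,1)[OX/O./XO/X.]+0 (3,1)[OX/O./X./XO]+0
p3 X@[OX/OO/X./X.]: (2,1)[OX/OO/XX/X.]+0* (3,1)[OX/OO/X./XX]+0
p4 O@[OX/OO/XX/X.]: (3,1)[OX/OO/XX/XO]+0*
p5 X@[OX/OO/XX/XO] terminal +0; root [OX/O./../X.] d5

X's best at [OX/O./../X.]: (2,0)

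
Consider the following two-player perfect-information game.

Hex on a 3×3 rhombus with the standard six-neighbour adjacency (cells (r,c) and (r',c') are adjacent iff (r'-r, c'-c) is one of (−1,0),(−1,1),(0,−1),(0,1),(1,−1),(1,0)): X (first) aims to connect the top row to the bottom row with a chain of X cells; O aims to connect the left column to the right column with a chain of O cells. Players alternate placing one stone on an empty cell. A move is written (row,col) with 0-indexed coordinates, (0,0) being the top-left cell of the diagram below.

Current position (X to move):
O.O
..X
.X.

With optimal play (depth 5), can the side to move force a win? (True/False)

X winning at [O.O/..X/.X.]: False

[O.O/..X/.X.] X move#1: (0,1):-1/OXO/..X/.X.*, (1,0):-1/O.O/X.X/.X., (1,1):-1/O.O/.XX/.X., (2,0):-1/O.O/..X/XX., (2,2):-1/O.O/..X/.XX
[OXO/..X/.X.] O move#2: (1,0):-1/OXO/O.X/.X., (1,1):+1/OXO/.OX/.X.*, (2,0):-1/OXO/..X/OX., (2,2):-1/OXO/..X/.XO
[OXO/.OX/.X.] X move#3: (1,0):-1/OXO/XOX/.X.*, (2,0):-1/OXO/.OX/XX., (2,2):-1/OXO/.OX/.XX
[OXO/XOX/.X.] O move#4: (2,0):+1/OXO/XOX/OX.*, (2,2):-1/OXO/XOX/.XO
[OXO/XOX/OX.] end (terminal -1, X#5); searched O.O/..X/.X. to 5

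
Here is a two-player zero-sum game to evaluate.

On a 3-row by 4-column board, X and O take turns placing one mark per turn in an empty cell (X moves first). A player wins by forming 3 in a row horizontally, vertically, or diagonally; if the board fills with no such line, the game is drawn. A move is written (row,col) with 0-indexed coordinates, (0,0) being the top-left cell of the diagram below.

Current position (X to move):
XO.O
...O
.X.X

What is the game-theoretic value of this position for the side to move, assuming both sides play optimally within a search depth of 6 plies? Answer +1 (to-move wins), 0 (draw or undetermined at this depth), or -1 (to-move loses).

p1 X@[XO.O/...O/.X.X]: (0,2)[XOXO/...O/.X.X]+1* (1,0)[XO.O/X..O/.X.X]-1 (1,1)[XO.O/.X.O/.X.X]-1 (1,2)[XO.O/..XO/.X.X]-1 (2,0)[XO.O/...O/XX.X]-1 (2,2)[XO.O/...O/.XXX]+1
p2 O@[XOXO/...O/.X.X]: (1,0)[XOXO/O..O/.X.X]-1* (1,1)[XOXO/.O.O/.X.X]-1 (1,2)[XOXO/..OO/.X.X]-1 (2,0)[XOXO/...O/OX.X]-1 (2,2)[XOXO/...O/.XOX]-1
p3 X@[XOXO/O..O/.X.X]: (1,1)[XOXO/OX.O/.X.X]+1* (1,2)[XOXO/O.XO/.X.X]+0 (2,0)[XOXO/O..O/XX.X]+1 (2,2)[XOXO/O..O/.XXX]+1
p4 O@[XOXO/OX.O/.X.X]: (1,2)[XOXO/OXOO/.X.X]-1* (2,0)[XOXO/OX.O/OX.X]-1 (2,2)[XOXO/OX.O/.XOX]-1
p5 X@[XOXO/OXOO/.X.X]: (2,0)[XOXO/OXOO/XX.X]+1* (2,2)[XOXO/OXOO/.XXX]+1
p6 O@[XOXO/OXOO/XX.X] terminal -1; root [XO.O/...O/.X.X] d6

value(XO.O/...O/.X.X, X) = +1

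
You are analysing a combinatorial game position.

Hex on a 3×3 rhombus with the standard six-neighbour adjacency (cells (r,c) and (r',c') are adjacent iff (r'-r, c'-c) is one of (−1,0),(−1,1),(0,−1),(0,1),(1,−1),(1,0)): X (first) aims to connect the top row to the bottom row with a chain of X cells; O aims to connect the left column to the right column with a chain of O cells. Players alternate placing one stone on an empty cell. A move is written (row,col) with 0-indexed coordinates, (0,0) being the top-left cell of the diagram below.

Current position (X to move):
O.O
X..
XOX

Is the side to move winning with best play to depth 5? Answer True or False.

X winning at [O.O/X../XOX]: True

[O.O/X../XOX] X move#1: (0,1):+1/OXO/X../XOX*, (1,1):-1/O.O/XX./XOX, (1,2):-1/O.O/X.X/XOX
[OXO/X../XOX] end (terminal -1, O#2); searched O.O/X../XOX to 5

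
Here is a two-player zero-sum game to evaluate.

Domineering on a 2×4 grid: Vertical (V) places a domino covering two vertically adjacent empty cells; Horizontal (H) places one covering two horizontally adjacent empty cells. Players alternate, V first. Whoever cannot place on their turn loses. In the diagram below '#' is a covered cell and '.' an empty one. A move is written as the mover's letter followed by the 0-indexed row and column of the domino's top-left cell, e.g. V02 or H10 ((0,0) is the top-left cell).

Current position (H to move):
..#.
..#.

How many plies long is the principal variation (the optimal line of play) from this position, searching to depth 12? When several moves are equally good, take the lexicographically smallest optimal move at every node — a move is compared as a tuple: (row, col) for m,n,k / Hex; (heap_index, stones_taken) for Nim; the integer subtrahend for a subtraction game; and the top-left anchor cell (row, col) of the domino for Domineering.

PV length from [..#./..#.]: 3 plies

[..#./..#.] H move#1: H00:+1/###./..#.*, H10:+1/..#./###.
[###./..#.] V move#2: V03:-1/####/..##*
[####/..##] H move#3: H10:+1/####/####*
[####/####] end (terminal -1, V#4); searched ..#./..#. to 12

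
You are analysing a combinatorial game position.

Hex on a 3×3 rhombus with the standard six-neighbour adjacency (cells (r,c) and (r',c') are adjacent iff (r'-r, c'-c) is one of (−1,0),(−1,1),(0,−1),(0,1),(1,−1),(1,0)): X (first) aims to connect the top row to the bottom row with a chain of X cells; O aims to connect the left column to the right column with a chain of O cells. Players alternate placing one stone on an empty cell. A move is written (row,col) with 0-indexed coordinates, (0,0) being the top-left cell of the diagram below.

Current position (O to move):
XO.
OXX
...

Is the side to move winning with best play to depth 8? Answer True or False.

O winning at [XO./OXX/...]: True

p1 O@[XO./OXX/...]: (0,2)[XOO/OXX/...]+1* (2,0)[XO./OXX/O..]-1 (2,1)[XO./OXX/.O.]-1 (2,2)[XO./OXX/..O]-1
p2 X@[XOO/OXX/...] terminal -1; root [XO./OXX/...] d8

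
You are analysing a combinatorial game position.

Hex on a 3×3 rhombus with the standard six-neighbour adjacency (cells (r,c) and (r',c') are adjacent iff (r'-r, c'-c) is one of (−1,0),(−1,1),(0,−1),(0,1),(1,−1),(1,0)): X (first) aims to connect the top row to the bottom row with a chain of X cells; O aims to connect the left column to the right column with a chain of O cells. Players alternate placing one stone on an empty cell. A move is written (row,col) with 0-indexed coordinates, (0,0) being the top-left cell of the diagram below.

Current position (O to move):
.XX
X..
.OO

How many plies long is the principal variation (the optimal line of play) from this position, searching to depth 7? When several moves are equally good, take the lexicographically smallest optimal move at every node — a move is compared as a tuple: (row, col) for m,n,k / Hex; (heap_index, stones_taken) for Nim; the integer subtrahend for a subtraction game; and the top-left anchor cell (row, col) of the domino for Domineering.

PV length from [.XX/X../.OO]: 1 ply

[.XX/X../.OO] O move#1: (0,0):-1/OXX/X../.OO, (1,1):-1/.XX/XO./.OO, (1,2):-1/.XX/X.O/.OO, (2,0):+1/.XX/X../OOO*
[.XX/X../OOO] end (terminal -1, X#2); searched .XX/X../.OO to 7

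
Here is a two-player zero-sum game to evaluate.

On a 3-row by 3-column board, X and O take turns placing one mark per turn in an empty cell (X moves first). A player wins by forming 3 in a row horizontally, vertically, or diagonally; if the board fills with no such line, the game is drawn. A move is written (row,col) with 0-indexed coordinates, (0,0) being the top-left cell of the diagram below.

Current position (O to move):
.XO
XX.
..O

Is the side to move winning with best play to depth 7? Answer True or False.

O winning at [.XO/XX./..O]: True

p1 O@[.XO/XX./..O]: (0,0)[OXO/XX./..O]-1 (1,2)[.XO/XXO/..O]+1* (2,0)[.XO/XX./O.O]-1 (2,1)[.XO/XX./.OO]-1
p2 X@[.XO/XXO/..O] terminal -1; root [.XO/XX./..O] d7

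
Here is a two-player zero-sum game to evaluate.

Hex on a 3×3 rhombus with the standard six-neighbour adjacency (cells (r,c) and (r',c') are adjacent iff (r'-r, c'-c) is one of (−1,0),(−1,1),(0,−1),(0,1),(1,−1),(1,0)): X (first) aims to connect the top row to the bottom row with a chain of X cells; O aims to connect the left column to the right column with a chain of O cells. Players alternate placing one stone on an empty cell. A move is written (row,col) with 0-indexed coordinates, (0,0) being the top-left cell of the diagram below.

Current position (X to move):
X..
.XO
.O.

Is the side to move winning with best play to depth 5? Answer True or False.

[X../.XO/.O.] X move#1: (0,1):-1/XX./.XO/.O., (0,2):-1/X.X/.XO/.O., (1,0):-1/X../XXO/.O., (2,0):+1/X../.XO/XO.*, (2,2):-1/X../.XO/.OX
[X../.XO/XO.] O move#2: (0,1):-1/XO./.XO/XO.*, (0,2):-1/X.O/.XO/XO., (1,0):-1/X../OXO/XO., (2,2):-1/X../.XO/XOO
[XO./.XO/XO.] X move#3: (0,2):+1/XOX/.XO/XO.*, (1,0):+1/XO./XXO/XO., (2,2):+1/XO./.XO/XOX
[XOX/.XO/XO.] end (terminal -1, O#4); searched X../.XO/.O. to 5

X winning at [X../.XO/.O.]: True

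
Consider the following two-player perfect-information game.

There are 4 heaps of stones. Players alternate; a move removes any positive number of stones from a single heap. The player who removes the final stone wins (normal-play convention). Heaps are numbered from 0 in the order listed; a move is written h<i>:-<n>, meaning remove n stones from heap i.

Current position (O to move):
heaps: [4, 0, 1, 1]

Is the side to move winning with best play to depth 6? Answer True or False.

[(4,0,1,1)] O move#1: h0:-1:-1/(3,0,1,1), h0:-2:-1/(2,0,1,1), h0:-3:-1/(1,0,1,1), h0:-4:+1/(0,0,1,1)*, h2:-1:-1/(4,0,0,1), h3:-1:-1/(4,0,1,0)
[(0,0,1,1)] X move#2: h2:-1:-1/(0,0,0,1)*, h3:-1:-1/(0,0,1,0)
[(0,0,0,1)] O move#3: h3:-1:+1/(0,0,0,0)*
[(0,0,0,0)] end (terminal -1, X#4); searched (4,0,1,1) to 6

O winning at [(4,0,1,1)]: True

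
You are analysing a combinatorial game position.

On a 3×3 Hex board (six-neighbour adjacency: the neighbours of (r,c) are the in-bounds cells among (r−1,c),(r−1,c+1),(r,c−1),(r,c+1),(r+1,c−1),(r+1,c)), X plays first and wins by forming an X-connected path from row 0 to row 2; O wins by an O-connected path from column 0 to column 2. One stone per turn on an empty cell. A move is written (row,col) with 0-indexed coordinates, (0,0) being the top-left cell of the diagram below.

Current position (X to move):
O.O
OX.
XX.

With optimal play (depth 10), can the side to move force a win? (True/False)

p1 X@[O.O/OX./XX.]: (0,1)[OXO/OX./XX.]+1* (1,2)[O.O/OXX/XX.]-1 (2,2)[O.O/OX./XXX]-1
p2 O@[OXO/OX./XX.] terminal -1; root [O.O/OX./XX.] d10

X winning at [O.O/OX./XX.]: True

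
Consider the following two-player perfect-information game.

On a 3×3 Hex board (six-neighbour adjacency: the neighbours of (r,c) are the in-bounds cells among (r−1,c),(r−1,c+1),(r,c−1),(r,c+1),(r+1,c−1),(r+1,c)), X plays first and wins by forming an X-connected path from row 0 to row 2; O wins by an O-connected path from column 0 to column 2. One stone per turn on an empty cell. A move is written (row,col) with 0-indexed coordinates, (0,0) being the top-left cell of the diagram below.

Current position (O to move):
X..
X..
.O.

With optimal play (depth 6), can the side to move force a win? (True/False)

O winning at [X../X../.O.]: True

ply 1, O at X../X../.O. | (0,1)=-1→XO./X../.O.; (0,2)=-1→X.O/X../.O.; (1,1)=-1→X../XO./.O.; (1,2)=-1→X../X.O/.O.; (2,0)=+1→X../X../OO.*; (2,2)=-1→X../X../.OO
ply 2, X at X../X../OO. | (0,1)=-1→XX./X../OO.*; (0,2)=-1→X.X/X../OO.; (1,1)=-1→X../XX./OO.; (1,2)=-1→X../X.X/OO.; (2,2)=-1→X../X../OOX
ply 3, O at XX./X../OO. | (0,2)=+1→XXO/X../OO.*; (1,1)=+1→XX./XO./OO.; (1,2)=+1→XX./X.O/OO.; (2,2)=+1→XX./X../OOO
ply 4, X at XXO/X../OO. | (1,1)=-1→XXO/XX./OO.*; (1,2)=-1→XXO/X.X/OO.; (2,2)=-1→XXO/X../OOX
ply 5, O at XXO/XX./OO. | (1,2)=+1→XXO/XXO/OO.*; (2,2)=+1→XXO/XX./OOO
ply 6: XXO/XXO/OO. is terminal -1 (X); from X../X../.O. depth 6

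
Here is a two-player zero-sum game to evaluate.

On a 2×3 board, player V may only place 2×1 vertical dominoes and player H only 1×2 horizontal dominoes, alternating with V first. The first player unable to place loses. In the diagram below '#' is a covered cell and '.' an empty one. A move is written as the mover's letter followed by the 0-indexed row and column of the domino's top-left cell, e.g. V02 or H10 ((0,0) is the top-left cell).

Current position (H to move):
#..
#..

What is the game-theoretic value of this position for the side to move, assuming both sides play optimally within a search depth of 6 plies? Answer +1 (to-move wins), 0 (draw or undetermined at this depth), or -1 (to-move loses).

value(#../#.., H) = +1

p1 H@[#../#..]: H01[###/#..]+1* H11[#../###]+1
p2 V@[###/#..] terminal -1; root [#../#..] d6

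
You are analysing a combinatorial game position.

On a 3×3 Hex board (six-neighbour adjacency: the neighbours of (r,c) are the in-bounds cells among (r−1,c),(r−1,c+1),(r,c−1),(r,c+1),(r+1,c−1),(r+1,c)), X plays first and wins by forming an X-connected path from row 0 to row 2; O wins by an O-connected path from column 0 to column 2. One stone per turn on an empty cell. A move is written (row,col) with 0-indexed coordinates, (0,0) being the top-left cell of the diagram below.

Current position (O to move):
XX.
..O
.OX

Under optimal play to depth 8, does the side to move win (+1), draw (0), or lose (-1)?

ply 1, O at XX./..O/.OX | (0,2)=-1→XXO/..O/.OX; (1,0)=+1→XX./O.O/.OX*; (1,1)=+1→XX./.OO/.OX; (2,0)=+1→XX./..O/OOX
ply 2, X at XX./O.O/.OX | (0,2)=-1→XXX/O.O/.OX*; (1,1)=-1→XX./OXO/.OX; (2,0)=-1→XX./O.O/XOX
ply 3, O at XXX/O.O/.OX | (1,1)=+1→XXX/OOO/.OX*; (2,0)=+1→XXX/O.O/OOX
ply 4: XXX/OOO/.OX is terminal -1 (X); from XX./..O/.OX depth 8

value(XX./..O/.OX, O) = +1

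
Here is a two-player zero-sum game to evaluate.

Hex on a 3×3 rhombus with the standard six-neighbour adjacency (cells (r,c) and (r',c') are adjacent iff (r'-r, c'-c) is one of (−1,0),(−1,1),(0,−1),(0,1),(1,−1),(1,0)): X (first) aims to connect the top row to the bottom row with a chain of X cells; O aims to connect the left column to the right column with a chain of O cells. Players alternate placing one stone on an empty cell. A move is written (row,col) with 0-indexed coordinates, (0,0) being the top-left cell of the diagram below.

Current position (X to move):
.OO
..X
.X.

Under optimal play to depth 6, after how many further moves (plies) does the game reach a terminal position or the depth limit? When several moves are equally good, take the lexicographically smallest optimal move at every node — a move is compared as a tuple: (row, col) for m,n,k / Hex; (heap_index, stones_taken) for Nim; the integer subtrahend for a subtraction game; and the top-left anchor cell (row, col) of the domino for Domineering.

PV length from [.OO/..X/.X.]: 2 plies

[.OO/..X/.X.] X move#1: (0,0):-1/XOO/..X/.X.*, (1,0):-1/.OO/X.X/.X., (1,1):-1/.OO/.XX/.X., (2,0):-1/.OO/..X/XX., (2,2):-1/.OO/..X/.XX
[XOO/..X/.X.] O move#2: (1,0):+1/XOO/O.X/.X.*, (1,1):+1/XOO/.OX/.X., (2,0):+1/XOO/..X/OX., (2,2):-1/XOO/..X/.XO
[XOO/O.X/.X.] end (terminal -1, X#3); searched .OO/..X/.X. to 6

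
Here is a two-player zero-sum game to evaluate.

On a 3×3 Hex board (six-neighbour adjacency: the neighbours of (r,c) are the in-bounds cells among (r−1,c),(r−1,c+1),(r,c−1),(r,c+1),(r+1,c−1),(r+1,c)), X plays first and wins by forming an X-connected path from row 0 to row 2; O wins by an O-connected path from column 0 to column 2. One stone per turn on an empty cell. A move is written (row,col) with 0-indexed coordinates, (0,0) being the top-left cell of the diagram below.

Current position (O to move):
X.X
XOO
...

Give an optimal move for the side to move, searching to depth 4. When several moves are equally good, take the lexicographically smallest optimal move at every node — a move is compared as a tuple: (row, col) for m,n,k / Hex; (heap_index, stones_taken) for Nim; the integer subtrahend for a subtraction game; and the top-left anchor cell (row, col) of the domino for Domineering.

ply 1, O at X.X/XOO/... | (0,1)=-1→XOX/XOO/...; (2,0)=+1→X.X/XOO/O..*; (2,1)=-1→X.X/XOO/.O.; (2,2)=-1→X.X/XOO/..O
ply 2: X.X/XOO/O.. is terminal -1 (X); from X.X/XOO/... depth 4

O's best at [X.X/XOO/...]: (2,0)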